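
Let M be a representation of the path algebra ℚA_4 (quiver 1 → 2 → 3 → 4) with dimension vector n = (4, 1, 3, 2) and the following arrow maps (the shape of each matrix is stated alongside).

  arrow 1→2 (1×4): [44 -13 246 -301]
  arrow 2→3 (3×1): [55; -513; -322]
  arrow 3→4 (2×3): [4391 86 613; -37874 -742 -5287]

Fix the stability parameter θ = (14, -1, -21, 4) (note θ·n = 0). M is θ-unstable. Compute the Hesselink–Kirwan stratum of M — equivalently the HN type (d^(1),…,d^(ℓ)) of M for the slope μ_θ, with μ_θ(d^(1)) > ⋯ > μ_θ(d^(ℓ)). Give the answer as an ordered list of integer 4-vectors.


Interval decomposition of M: I[1,1]^3, I[1,4], I[3,3], I[3,4].
HN type (ℓ=4): μ^(1)=14; μ^(2)=4; μ^(3)=-8/3; μ^(4)=-21

((3, 0, 0, 0); (0, 0, 0, 2); (1, 1, 1, 0); (0, 0, 2, 0))


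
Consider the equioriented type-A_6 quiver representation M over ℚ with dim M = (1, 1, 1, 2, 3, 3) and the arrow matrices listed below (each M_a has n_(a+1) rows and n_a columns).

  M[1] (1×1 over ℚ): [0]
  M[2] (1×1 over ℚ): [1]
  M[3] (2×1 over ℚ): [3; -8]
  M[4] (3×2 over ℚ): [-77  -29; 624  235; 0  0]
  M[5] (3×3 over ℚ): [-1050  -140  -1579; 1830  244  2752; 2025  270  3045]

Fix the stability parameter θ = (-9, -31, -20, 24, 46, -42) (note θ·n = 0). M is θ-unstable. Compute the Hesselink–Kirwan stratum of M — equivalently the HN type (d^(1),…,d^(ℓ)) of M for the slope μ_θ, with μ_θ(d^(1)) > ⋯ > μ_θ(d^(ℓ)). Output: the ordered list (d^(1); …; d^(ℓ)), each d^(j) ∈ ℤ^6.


Barcode: M ≅ I[1,1], I[2,6], I[4,5], I[5,6], I[6,6]. HN layers by μ_θ (8 steps, strictly decreasing):
  μ^(1)=46; μ^(2)=24; μ^(3)=28/3; μ^(4)=2; μ^(5)=-9; μ^(6)=-20; μ^(7)=-31; μ^(8)=-42

((0, 0, 0, 0, 1, 0); (0, 0, 0, 1, 0, 0); (0, 0, 0, 1, 1, 1); (0, 0, 0, 0, 1, 1); (1, 0, 0, 0, 0, 0); (0, 0, 1, 0, 0, 0); (0, 1, 0, 0, 0, 0); (0, 0, 0, 0, 0, 1))


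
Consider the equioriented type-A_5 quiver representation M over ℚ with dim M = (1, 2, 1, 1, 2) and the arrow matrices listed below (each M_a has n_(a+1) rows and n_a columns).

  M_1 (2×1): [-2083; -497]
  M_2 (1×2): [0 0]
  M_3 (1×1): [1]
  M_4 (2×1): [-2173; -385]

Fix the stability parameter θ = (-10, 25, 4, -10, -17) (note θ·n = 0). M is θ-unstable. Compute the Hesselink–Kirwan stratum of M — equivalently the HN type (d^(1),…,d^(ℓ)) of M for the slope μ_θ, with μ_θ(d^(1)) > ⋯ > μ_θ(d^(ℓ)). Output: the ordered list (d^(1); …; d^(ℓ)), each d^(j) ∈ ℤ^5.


Barcode: M ≅ I[1,2], I[2,2], I[3,5], I[5,5]. HN layers by μ_θ (4 steps, strictly decreasing):
  μ^(1)=25; μ^(2)=-23/3; μ^(3)=-10; μ^(4)=-17

((0, 2, 0, 0, 0); (0, 0, 1, 1, 1); (1, 0, 0, 0, 0); (0, 0, 0, 0, 1))


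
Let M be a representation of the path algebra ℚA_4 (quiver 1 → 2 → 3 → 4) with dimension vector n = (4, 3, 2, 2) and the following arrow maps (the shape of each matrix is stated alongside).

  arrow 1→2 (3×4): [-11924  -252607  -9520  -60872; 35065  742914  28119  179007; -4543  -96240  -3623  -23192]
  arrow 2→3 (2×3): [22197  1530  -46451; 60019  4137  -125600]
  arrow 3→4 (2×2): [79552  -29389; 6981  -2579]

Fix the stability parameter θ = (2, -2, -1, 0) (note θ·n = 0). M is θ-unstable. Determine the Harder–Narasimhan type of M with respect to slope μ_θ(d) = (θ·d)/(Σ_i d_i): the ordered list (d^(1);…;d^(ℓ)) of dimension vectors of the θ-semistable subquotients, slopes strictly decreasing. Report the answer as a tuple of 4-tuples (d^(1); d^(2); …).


Interval decomposition of M: I[1,1], I[1,2], I[1,4]^2.
HN type (ℓ=3): μ^(1)=2; μ^(2)=0; μ^(3)=-1/3

((1, 0, 0, 0); (1, 1, 0, 2); (2, 2, 2, 0))


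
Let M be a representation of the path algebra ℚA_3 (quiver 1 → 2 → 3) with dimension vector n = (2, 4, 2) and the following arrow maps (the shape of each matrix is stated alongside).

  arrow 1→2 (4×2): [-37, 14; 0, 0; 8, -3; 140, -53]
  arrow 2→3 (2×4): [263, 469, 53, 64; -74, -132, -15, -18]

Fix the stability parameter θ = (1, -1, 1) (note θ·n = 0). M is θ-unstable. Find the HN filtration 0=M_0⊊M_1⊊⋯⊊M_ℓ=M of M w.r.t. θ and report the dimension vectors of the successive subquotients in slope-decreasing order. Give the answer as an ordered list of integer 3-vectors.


Interval decomposition of M: I[1,3]^2, I[2,2]^2.
HN type (ℓ=3): μ^(1)=1; μ^(2)=0; μ^(3)=-1

((0, 0, 2); (2, 2, 0); (0, 2, 0))


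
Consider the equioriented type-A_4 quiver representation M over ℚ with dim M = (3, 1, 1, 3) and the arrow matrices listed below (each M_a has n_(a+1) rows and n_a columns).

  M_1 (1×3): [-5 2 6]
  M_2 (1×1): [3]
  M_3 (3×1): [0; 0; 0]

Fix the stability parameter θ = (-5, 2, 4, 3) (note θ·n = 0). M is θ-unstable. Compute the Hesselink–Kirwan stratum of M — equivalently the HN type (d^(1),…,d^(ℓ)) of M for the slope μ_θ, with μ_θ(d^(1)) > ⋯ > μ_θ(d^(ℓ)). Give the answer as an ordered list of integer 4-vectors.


Via rank(M_{q-1}∘⋯∘M_p): M ≅ I[1,1]^2, I[1,3], I[4,4]^3.
μ_θ-semistable layers: μ^(1)=4; μ^(2)=3; μ^(3)=2; μ^(4)=-5

((0, 0, 1, 0); (0, 0, 0, 3); (0, 1, 0, 0); (3, 0, 0, 0))


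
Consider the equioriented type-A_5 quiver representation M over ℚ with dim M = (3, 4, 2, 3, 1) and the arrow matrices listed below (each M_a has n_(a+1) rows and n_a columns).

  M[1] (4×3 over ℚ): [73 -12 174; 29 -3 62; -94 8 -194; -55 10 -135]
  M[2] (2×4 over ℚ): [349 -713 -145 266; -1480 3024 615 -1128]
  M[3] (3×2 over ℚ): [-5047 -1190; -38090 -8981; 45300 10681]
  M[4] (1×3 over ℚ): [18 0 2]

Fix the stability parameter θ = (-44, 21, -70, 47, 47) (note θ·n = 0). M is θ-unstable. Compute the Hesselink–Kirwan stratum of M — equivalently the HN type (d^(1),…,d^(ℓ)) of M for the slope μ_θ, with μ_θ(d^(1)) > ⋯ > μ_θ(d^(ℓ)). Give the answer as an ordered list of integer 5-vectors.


Interval decomposition of M: I[1,2], I[1,4], I[1,5], I[2,2], I[4,4].
HN type (ℓ=4): μ^(1)=47; μ^(2)=21; μ^(3)=-49/2; μ^(4)=-44

((0, 0, 0, 3, 1); (0, 2, 0, 0, 0); (0, 2, 2, 0, 0); (3, 0, 0, 0, 0))


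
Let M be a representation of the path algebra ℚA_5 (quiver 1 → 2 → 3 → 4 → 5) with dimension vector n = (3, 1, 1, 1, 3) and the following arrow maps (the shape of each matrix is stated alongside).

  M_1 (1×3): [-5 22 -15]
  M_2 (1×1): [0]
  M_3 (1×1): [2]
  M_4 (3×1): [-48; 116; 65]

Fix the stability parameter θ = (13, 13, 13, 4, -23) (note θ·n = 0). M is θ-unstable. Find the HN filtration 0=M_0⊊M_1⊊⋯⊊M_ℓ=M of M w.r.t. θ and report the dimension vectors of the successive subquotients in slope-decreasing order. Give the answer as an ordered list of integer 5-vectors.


Via rank(M_{q-1}∘⋯∘M_p): M ≅ I[1,1]^2, I[1,2], I[3,5], I[5,5]^2.
μ_θ-semistable layers: μ^(1)=13; μ^(2)=-2; μ^(3)=-23

((3, 1, 0, 0, 0); (0, 0, 1, 1, 1); (0, 0, 0, 0, 2))


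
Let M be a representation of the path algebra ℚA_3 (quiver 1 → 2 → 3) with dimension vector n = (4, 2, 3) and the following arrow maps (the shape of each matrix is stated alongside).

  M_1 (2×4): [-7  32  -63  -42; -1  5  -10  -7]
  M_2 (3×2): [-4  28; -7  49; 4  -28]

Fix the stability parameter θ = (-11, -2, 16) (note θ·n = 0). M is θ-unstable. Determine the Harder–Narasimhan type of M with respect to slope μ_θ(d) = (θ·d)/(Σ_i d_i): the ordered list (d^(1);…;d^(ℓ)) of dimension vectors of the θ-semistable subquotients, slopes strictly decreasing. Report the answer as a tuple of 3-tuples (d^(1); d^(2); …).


Interval decomposition of M: I[1,1]^2, I[1,2], I[1,3], I[3,3]^2.
HN type (ℓ=3): μ^(1)=16; μ^(2)=-2; μ^(3)=-11

((0, 0, 3); (0, 2, 0); (4, 0, 0))


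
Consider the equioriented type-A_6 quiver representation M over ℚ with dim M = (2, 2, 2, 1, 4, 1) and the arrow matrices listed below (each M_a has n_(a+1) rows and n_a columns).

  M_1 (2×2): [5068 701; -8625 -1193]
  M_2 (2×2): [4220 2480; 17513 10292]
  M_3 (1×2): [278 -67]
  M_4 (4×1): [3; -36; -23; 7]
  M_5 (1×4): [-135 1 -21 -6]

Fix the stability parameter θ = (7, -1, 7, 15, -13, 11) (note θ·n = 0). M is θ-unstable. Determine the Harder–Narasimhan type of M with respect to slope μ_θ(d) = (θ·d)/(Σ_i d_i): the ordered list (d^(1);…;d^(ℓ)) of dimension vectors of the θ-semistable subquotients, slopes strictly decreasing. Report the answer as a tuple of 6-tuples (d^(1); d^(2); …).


Barcode: M ≅ I[1,2], I[1,5], I[3,3], I[5,5]^2, I[5,6]. HN layers by μ_θ (4 steps, strictly decreasing):
  μ^(1)=11; μ^(2)=7; μ^(3)=3; μ^(4)=-13

((0, 0, 0, 0, 0, 1); (0, 0, 1, 0, 0, 0); (2, 2, 1, 1, 1, 0); (0, 0, 0, 0, 3, 0))


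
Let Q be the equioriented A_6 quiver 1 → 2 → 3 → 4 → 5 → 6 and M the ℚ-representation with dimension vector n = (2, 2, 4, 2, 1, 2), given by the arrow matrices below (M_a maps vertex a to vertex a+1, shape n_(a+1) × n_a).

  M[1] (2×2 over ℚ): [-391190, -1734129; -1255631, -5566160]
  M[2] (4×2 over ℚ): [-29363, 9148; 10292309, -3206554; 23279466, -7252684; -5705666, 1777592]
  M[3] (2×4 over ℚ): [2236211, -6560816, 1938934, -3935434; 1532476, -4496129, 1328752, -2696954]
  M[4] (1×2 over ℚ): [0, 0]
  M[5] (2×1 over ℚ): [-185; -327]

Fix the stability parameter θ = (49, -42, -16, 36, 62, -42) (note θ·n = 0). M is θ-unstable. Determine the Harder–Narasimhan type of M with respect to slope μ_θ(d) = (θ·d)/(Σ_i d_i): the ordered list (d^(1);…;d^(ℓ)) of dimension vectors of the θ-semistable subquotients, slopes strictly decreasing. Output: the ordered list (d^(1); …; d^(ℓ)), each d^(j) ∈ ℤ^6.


Interval decomposition of M: I[1,4]^2, I[3,3]^2, I[5,6], I[6,6].
HN type (ℓ=5): μ^(1)=36; μ^(2)=10; μ^(3)=-3; μ^(4)=-16; μ^(5)=-42

((0, 0, 0, 2, 0, 0); (0, 0, 0, 0, 1, 1); (2, 2, 2, 0, 0, 0); (0, 0, 2, 0, 0, 0); (0, 0, 0, 0, 0, 1))


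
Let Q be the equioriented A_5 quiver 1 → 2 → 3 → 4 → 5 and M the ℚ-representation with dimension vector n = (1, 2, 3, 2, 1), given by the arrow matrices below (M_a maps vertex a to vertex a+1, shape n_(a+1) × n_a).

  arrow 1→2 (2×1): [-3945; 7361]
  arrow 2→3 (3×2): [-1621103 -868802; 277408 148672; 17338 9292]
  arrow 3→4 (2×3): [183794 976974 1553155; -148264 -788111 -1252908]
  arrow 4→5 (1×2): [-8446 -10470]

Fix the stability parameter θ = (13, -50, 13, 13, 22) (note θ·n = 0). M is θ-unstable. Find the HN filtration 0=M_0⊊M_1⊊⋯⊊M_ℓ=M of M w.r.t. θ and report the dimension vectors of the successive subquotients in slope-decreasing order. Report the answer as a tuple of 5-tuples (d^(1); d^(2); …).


Interval decomposition of M: I[1,3], I[2,2], I[3,4], I[3,5].
HN type (ℓ=4): μ^(1)=22; μ^(2)=13; μ^(3)=-37/2; μ^(4)=-50

((0, 0, 0, 0, 1); (0, 0, 3, 2, 0); (1, 1, 0, 0, 0); (0, 1, 0, 0, 0))


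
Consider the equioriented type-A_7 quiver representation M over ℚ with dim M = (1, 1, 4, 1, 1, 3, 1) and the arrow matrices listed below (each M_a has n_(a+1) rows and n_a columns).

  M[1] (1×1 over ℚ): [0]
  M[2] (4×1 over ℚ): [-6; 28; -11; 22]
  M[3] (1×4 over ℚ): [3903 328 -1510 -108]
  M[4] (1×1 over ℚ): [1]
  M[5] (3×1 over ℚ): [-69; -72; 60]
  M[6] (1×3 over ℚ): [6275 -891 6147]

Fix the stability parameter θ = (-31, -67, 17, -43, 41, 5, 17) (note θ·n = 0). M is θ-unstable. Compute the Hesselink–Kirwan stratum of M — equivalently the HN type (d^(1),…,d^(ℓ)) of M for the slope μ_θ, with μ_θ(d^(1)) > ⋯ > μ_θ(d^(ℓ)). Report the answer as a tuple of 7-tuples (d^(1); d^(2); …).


Via rank(M_{q-1}∘⋯∘M_p): M ≅ I[1,1], I[2,3], I[3,3]^2, I[3,7], I[6,6]^2.
μ_θ-semistable layers: μ^(1)=21; μ^(2)=17; μ^(3)=5; μ^(4)=-13; μ^(5)=-31; μ^(6)=-67

((0, 0, 0, 0, 1, 1, 1); (0, 0, 3, 0, 0, 0, 0); (0, 0, 0, 0, 0, 2, 0); (0, 0, 1, 1, 0, 0, 0); (1, 0, 0, 0, 0, 0, 0); (0, 1, 0, 0, 0, 0, 0))


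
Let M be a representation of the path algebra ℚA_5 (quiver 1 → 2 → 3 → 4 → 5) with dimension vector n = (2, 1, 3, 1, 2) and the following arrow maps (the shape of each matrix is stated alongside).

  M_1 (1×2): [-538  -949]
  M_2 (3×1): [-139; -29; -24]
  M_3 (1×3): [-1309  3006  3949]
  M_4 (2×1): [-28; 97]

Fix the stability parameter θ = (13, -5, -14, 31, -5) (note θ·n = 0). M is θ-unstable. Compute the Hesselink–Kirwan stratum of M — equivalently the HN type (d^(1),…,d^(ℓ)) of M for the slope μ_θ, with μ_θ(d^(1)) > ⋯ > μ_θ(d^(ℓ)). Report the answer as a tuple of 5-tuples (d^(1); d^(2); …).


Interval decomposition of M: I[1,1], I[1,5], I[3,3]^2, I[5,5].
HN type (ℓ=4): μ^(1)=13; μ^(2)=-2; μ^(3)=-5; μ^(4)=-14

((1, 0, 0, 1, 1); (1, 1, 1, 0, 0); (0, 0, 0, 0, 1); (0, 0, 2, 0, 0))


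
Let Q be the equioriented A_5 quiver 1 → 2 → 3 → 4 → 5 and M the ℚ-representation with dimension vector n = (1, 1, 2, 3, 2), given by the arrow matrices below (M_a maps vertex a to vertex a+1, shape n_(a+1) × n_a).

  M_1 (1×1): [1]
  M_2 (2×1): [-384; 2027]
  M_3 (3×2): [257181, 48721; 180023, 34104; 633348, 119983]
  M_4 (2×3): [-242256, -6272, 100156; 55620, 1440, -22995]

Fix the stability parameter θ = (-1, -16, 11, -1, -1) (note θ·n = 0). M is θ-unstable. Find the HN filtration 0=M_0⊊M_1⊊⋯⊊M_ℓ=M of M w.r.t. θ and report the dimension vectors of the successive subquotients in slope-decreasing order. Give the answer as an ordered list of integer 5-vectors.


Interval decomposition of M: I[1,5], I[3,4], I[4,4], I[5,5].
HN type (ℓ=4): μ^(1)=5; μ^(2)=3; μ^(3)=-1; μ^(4)=-17/2

((0, 0, 1, 1, 0); (0, 0, 1, 1, 1); (0, 0, 0, 1, 1); (1, 1, 0, 0, 0))


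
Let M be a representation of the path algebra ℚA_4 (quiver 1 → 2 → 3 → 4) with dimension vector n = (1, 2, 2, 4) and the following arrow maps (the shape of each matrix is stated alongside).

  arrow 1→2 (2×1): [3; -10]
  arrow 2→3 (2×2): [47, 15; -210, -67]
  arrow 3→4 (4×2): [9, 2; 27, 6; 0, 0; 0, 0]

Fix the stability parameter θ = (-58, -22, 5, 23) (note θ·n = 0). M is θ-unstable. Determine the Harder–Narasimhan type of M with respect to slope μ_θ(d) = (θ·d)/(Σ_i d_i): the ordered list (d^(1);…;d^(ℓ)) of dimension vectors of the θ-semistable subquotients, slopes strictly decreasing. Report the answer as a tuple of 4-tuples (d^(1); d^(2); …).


Via rank(M_{q-1}∘⋯∘M_p): M ≅ I[1,4], I[2,3], I[4,4]^3.
μ_θ-semistable layers: μ^(1)=23; μ^(2)=5; μ^(3)=-22; μ^(4)=-58

((0, 0, 0, 4); (0, 0, 2, 0); (0, 2, 0, 0); (1, 0, 0, 0))


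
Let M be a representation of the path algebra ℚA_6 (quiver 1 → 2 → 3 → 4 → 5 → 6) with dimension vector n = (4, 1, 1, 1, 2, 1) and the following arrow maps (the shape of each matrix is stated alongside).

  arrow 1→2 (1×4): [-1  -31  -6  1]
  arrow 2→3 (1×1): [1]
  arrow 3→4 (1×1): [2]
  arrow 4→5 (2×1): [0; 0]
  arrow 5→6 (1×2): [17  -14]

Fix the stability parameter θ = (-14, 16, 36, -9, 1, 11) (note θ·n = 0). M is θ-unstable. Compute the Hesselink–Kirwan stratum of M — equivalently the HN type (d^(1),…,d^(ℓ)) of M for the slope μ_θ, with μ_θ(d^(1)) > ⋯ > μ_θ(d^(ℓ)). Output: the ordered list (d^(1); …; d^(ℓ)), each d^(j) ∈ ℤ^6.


Barcode: M ≅ I[1,1]^3, I[1,4], I[5,5], I[5,6]. HN layers by μ_θ (4 steps, strictly decreasing):
  μ^(1)=43/3; μ^(2)=11; μ^(3)=1; μ^(4)=-14

((0, 1, 1, 1, 0, 0); (0, 0, 0, 0, 0, 1); (0, 0, 0, 0, 2, 0); (4, 0, 0, 0, 0, 0))


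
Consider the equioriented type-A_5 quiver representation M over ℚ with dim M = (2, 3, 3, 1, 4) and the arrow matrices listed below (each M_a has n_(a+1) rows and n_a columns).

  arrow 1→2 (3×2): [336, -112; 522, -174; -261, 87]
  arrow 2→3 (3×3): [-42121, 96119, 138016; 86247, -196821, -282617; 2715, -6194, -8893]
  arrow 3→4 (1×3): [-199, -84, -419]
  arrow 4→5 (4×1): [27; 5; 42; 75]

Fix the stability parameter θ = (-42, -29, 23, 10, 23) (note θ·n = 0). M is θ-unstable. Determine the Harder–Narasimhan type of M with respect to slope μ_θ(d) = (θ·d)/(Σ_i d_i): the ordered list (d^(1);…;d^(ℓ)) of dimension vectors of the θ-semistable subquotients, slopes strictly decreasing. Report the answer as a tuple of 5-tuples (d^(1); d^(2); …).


Interval decomposition of M: I[1,1], I[1,5], I[2,3]^2, I[5,5]^3.
HN type (ℓ=4): μ^(1)=23; μ^(2)=33/2; μ^(3)=-29; μ^(4)=-42

((0, 0, 2, 0, 4); (0, 0, 1, 1, 0); (0, 3, 0, 0, 0); (2, 0, 0, 0, 0))


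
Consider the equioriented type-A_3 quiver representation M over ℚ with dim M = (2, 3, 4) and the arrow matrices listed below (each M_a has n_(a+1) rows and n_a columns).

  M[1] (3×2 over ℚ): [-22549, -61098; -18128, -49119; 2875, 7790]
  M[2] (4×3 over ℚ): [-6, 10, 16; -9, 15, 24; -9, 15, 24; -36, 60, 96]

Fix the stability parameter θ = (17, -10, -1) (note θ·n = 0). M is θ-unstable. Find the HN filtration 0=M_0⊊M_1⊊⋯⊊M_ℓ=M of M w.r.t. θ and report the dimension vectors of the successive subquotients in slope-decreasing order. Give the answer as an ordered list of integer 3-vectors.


Barcode: M ≅ I[1,2], I[1,3], I[2,2], I[3,3]^3. HN layers by μ_θ (4 steps, strictly decreasing):
  μ^(1)=7/2; μ^(2)=2; μ^(3)=-1; μ^(4)=-10

((1, 1, 0); (1, 1, 1); (0, 0, 3); (0, 1, 0))


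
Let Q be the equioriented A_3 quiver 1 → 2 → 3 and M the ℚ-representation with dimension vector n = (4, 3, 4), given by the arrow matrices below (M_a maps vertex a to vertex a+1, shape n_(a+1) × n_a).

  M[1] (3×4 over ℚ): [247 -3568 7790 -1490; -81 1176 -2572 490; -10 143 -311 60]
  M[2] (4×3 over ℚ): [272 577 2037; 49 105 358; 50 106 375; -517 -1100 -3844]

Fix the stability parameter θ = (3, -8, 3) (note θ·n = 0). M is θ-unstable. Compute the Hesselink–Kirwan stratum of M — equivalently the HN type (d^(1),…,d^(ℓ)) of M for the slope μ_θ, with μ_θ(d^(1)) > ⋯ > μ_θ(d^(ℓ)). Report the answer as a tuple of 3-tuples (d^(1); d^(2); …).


Interval decomposition of M: I[1,1], I[1,3]^3, I[3,3].
HN type (ℓ=2): μ^(1)=3; μ^(2)=-5/2

((1, 0, 4); (3, 3, 0))


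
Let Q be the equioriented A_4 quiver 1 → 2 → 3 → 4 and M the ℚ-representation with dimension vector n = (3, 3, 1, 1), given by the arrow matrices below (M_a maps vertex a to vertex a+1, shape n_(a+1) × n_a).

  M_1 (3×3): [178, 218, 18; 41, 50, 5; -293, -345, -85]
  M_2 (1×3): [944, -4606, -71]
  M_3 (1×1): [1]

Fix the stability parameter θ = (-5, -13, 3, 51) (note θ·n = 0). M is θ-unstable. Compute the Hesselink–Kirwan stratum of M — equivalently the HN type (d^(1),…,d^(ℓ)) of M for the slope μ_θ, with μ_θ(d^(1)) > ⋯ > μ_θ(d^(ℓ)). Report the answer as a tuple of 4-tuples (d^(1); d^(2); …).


Barcode: M ≅ I[1,1], I[1,2], I[1,4], I[2,2]. HN layers by μ_θ (5 steps, strictly decreasing):
  μ^(1)=51; μ^(2)=3; μ^(3)=-5; μ^(4)=-9; μ^(5)=-13

((0, 0, 0, 1); (0, 0, 1, 0); (1, 0, 0, 0); (2, 2, 0, 0); (0, 1, 0, 0))


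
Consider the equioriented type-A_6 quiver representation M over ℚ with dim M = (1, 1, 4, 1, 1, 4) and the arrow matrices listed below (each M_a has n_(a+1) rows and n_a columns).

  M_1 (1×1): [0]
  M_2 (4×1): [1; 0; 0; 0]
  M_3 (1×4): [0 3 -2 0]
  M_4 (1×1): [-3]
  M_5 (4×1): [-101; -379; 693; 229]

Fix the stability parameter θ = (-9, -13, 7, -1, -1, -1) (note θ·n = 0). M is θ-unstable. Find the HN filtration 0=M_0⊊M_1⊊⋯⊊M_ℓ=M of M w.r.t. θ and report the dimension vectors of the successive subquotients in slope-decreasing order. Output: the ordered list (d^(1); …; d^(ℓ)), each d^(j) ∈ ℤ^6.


Via rank(M_{q-1}∘⋯∘M_p): M ≅ I[1,1], I[2,3], I[3,3]^2, I[3,6], I[6,6]^3.
μ_θ-semistable layers: μ^(1)=7; μ^(2)=1; μ^(3)=-1; μ^(4)=-9; μ^(5)=-13

((0, 0, 3, 0, 0, 0); (0, 0, 1, 1, 1, 1); (0, 0, 0, 0, 0, 3); (1, 0, 0, 0, 0, 0); (0, 1, 0, 0, 0, 0))


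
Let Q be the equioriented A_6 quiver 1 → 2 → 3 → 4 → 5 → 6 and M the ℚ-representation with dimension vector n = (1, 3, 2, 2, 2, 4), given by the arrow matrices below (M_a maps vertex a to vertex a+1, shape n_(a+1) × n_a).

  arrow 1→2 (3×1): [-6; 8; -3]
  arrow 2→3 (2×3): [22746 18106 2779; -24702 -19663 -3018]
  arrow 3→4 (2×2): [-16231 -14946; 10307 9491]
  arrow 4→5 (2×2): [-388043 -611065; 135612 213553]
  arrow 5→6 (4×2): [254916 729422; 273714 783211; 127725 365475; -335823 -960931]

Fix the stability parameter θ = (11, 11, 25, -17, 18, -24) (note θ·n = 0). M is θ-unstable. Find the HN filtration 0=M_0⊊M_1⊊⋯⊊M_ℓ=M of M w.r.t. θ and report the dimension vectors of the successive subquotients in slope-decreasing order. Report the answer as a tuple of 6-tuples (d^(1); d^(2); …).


Via rank(M_{q-1}∘⋯∘M_p): M ≅ I[1,6], I[2,2], I[2,6], I[6,6]^2.
μ_θ-semistable layers: μ^(1)=11; μ^(2)=4; μ^(3)=13/5; μ^(4)=-24

((0, 1, 0, 0, 0, 0); (1, 1, 1, 1, 1, 1); (0, 1, 1, 1, 1, 1); (0, 0, 0, 0, 0, 2))


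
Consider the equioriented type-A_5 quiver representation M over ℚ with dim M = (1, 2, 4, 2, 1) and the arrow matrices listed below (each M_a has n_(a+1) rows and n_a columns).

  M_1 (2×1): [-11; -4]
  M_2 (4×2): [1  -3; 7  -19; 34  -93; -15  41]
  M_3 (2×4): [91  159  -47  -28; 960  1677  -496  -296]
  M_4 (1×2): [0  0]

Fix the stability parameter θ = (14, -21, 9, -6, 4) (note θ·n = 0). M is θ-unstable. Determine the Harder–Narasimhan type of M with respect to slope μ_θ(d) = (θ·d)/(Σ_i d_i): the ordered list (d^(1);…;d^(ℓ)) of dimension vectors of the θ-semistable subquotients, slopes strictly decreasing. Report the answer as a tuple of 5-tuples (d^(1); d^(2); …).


Via rank(M_{q-1}∘⋯∘M_p): M ≅ I[1,4], I[2,4], I[3,3]^2, I[5,5].
μ_θ-semistable layers: μ^(1)=9; μ^(2)=4; μ^(3)=3/2; μ^(4)=-7/2; μ^(5)=-21

((0, 0, 2, 0, 0); (0, 0, 0, 0, 1); (0, 0, 2, 2, 0); (1, 1, 0, 0, 0); (0, 1, 0, 0, 0))


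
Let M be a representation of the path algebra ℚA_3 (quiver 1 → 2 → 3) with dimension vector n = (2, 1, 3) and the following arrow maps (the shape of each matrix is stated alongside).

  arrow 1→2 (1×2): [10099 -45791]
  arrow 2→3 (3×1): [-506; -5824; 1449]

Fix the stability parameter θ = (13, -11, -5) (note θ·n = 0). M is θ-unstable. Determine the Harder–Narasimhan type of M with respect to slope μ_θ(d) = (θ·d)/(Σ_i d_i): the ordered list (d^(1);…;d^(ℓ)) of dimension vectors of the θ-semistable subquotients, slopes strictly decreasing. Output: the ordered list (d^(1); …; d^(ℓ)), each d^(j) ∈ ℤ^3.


Via rank(M_{q-1}∘⋯∘M_p): M ≅ I[1,1], I[1,3], I[3,3]^2.
μ_θ-semistable layers: μ^(1)=13; μ^(2)=-1; μ^(3)=-5

((1, 0, 0); (1, 1, 1); (0, 0, 2))


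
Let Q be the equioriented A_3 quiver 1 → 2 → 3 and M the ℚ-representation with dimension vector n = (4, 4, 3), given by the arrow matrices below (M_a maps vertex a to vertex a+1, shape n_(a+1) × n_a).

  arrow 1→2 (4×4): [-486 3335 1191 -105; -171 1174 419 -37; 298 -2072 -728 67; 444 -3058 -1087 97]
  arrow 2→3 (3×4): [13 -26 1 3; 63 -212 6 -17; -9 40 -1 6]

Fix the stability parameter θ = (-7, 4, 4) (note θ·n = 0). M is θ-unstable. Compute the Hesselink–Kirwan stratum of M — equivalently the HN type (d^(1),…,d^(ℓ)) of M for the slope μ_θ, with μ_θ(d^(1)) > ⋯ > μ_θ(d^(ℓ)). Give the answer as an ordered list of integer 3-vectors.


Via rank(M_{q-1}∘⋯∘M_p): M ≅ I[1,2], I[1,3]^3.
μ_θ-semistable layers: μ^(1)=4; μ^(2)=-7

((0, 4, 3); (4, 0, 0))


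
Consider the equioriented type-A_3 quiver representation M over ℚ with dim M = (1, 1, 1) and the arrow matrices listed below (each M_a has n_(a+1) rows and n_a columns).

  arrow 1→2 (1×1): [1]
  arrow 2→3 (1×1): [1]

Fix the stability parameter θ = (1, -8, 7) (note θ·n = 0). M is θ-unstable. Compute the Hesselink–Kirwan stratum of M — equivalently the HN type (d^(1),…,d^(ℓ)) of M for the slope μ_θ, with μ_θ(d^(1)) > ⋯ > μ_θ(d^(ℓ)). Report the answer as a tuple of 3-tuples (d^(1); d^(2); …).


Interval decomposition of M: I[1,3].
HN type (ℓ=2): μ^(1)=7; μ^(2)=-7/2

((0, 0, 1); (1, 1, 0))


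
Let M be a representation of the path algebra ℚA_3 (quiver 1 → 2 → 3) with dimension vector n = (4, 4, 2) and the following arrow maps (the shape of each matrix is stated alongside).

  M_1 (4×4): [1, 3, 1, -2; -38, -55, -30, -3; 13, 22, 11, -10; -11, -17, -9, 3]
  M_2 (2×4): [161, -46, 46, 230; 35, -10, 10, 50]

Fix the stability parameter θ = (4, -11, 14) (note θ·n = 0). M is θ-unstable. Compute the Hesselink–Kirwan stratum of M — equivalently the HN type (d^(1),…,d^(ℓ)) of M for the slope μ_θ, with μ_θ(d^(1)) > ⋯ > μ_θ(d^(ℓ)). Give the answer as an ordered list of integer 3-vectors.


Barcode: M ≅ I[1,2]^3, I[1,3], I[3,3]. HN layers by μ_θ (2 steps, strictly decreasing):
  μ^(1)=14; μ^(2)=-7/2

((0, 0, 2); (4, 4, 0))


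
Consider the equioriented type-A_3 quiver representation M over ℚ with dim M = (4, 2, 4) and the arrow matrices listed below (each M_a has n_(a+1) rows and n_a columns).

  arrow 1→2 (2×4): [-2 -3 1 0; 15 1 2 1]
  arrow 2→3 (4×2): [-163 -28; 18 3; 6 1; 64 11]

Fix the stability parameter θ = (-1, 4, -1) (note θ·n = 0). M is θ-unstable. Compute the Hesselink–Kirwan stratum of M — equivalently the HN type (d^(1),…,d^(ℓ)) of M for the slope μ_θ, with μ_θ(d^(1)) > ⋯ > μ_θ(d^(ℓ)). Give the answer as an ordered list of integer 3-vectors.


Interval decomposition of M: I[1,1]^2, I[1,3]^2, I[3,3]^2.
HN type (ℓ=2): μ^(1)=3/2; μ^(2)=-1

((0, 2, 2); (4, 0, 2))


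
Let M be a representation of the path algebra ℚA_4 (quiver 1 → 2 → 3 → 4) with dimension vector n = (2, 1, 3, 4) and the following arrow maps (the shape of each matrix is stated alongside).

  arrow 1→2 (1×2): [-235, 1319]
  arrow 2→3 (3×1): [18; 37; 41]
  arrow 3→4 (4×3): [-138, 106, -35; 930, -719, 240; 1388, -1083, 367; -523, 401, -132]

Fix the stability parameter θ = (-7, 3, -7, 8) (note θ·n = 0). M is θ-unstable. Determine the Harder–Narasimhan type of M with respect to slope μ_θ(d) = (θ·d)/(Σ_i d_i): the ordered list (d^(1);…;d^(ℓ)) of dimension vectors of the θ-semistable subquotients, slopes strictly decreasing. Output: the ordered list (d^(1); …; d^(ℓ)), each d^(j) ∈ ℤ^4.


Barcode: M ≅ I[1,1], I[1,4], I[3,4]^2, I[4,4]. HN layers by μ_θ (3 steps, strictly decreasing):
  μ^(1)=8; μ^(2)=-2; μ^(3)=-7

((0, 0, 0, 4); (0, 1, 1, 0); (2, 0, 2, 0))


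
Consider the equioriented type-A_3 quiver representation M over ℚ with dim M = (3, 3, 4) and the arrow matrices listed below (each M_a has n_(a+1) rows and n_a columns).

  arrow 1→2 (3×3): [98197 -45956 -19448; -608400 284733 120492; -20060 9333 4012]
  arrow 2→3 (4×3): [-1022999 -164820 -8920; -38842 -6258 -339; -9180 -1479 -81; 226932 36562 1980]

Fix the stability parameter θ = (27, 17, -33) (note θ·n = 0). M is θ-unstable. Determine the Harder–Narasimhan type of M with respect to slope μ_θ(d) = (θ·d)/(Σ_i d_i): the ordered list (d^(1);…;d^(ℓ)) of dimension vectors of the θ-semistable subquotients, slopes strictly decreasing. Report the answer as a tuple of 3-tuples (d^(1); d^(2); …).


Via rank(M_{q-1}∘⋯∘M_p): M ≅ I[1,1], I[1,3]^2, I[2,3], I[3,3].
μ_θ-semistable layers: μ^(1)=27; μ^(2)=11/3; μ^(3)=-8; μ^(4)=-33

((1, 0, 0); (2, 2, 2); (0, 1, 1); (0, 0, 1))


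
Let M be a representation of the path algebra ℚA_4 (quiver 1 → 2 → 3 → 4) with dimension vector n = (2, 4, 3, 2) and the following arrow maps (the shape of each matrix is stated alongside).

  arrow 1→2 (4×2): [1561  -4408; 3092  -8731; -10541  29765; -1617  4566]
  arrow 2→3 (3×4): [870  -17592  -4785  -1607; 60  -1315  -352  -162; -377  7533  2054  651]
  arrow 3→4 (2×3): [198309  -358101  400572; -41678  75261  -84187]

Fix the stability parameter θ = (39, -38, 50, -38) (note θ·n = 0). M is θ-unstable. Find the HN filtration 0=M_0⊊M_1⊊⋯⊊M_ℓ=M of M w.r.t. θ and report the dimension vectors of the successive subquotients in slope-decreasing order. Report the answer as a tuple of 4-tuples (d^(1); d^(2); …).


Via rank(M_{q-1}∘⋯∘M_p): M ≅ I[1,2], I[1,3], I[2,4]^2.
μ_θ-semistable layers: μ^(1)=50; μ^(2)=6; μ^(3)=1/2; μ^(4)=-38

((0, 0, 1, 0); (0, 0, 2, 2); (2, 2, 0, 0); (0, 2, 0, 0))


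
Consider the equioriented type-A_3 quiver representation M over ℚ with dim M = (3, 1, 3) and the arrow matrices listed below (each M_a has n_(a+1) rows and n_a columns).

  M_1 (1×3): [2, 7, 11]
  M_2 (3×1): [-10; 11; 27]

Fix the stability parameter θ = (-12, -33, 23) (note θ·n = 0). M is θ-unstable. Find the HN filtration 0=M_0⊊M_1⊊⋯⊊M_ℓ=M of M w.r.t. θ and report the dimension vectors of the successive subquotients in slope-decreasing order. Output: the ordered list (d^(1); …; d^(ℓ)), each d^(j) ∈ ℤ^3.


Interval decomposition of M: I[1,1]^2, I[1,3], I[3,3]^2.
HN type (ℓ=3): μ^(1)=23; μ^(2)=-12; μ^(3)=-45/2

((0, 0, 3); (2, 0, 0); (1, 1, 0))


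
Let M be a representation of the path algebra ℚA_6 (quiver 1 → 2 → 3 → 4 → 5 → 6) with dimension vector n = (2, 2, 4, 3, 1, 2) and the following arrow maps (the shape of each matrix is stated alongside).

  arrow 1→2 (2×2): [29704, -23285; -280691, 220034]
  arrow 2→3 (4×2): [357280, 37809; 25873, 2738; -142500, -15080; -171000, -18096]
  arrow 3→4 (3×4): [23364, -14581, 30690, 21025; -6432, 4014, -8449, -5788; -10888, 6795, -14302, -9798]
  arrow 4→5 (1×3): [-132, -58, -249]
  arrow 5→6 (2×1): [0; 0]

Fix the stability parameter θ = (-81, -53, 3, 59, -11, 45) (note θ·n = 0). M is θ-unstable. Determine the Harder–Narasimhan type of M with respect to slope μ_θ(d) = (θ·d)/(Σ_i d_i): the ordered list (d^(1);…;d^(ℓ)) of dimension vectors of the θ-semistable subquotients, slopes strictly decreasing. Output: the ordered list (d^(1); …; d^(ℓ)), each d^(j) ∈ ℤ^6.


Barcode: M ≅ I[1,4], I[1,5], I[3,3], I[3,4], I[6,6]^2. HN layers by μ_θ (6 steps, strictly decreasing):
  μ^(1)=59; μ^(2)=45; μ^(3)=24; μ^(4)=3; μ^(5)=-53; μ^(6)=-81

((0, 0, 0, 2, 0, 0); (0, 0, 0, 0, 0, 2); (0, 0, 0, 1, 1, 0); (0, 0, 4, 0, 0, 0); (0, 2, 0, 0, 0, 0); (2, 0, 0, 0, 0, 0))


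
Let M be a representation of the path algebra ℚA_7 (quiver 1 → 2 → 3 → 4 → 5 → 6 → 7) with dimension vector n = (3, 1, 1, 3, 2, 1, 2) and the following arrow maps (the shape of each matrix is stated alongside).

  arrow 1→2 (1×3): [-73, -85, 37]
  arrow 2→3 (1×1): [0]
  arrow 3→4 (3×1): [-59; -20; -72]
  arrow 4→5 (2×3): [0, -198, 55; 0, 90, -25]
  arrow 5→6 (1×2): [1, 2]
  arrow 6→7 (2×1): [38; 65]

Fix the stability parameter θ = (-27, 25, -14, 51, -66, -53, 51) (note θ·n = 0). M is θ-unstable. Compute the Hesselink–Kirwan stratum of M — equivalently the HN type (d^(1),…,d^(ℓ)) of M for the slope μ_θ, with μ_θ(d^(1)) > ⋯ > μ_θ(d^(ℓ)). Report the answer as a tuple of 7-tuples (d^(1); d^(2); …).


Barcode: M ≅ I[1,1]^2, I[1,2], I[3,4], I[4,4], I[4,7], I[5,5], I[7,7]. HN layers by μ_θ (6 steps, strictly decreasing):
  μ^(1)=51; μ^(2)=25; μ^(3)=-14; μ^(4)=-68/3; μ^(5)=-27; μ^(6)=-66

((0, 0, 0, 2, 0, 0, 2); (0, 1, 0, 0, 0, 0, 0); (0, 0, 1, 0, 0, 0, 0); (0, 0, 0, 1, 1, 1, 0); (3, 0, 0, 0, 0, 0, 0); (0, 0, 0, 0, 1, 0, 0))


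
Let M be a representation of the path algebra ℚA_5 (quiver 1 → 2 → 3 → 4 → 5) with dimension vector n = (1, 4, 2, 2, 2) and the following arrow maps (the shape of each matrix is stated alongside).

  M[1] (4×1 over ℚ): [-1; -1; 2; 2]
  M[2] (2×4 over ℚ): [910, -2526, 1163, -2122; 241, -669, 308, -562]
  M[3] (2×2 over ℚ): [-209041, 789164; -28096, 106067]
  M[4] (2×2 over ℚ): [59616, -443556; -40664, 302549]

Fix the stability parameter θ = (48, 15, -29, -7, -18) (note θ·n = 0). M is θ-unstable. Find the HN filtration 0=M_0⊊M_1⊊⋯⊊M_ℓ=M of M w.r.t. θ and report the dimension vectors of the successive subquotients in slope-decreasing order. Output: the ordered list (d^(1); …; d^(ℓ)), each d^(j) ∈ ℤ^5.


Barcode: M ≅ I[1,4], I[2,2]^2, I[2,5], I[5,5]. HN layers by μ_θ (4 steps, strictly decreasing):
  μ^(1)=15; μ^(2)=27/4; μ^(3)=-39/4; μ^(4)=-18

((0, 2, 0, 0, 0); (1, 1, 1, 1, 0); (0, 1, 1, 1, 1); (0, 0, 0, 0, 1))


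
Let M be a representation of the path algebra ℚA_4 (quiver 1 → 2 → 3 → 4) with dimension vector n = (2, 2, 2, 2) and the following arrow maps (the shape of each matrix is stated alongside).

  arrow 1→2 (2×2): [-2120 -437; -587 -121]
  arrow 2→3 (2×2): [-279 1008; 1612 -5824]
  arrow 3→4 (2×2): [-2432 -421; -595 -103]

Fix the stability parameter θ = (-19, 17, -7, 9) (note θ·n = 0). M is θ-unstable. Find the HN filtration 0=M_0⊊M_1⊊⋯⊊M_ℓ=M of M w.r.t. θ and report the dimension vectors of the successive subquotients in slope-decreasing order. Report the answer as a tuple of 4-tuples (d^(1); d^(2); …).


Via rank(M_{q-1}∘⋯∘M_p): M ≅ I[1,2], I[1,4], I[3,4].
μ_θ-semistable layers: μ^(1)=17; μ^(2)=9; μ^(3)=5; μ^(4)=-7; μ^(5)=-19

((0, 1, 0, 0); (0, 0, 0, 2); (0, 1, 1, 0); (0, 0, 1, 0); (2, 0, 0, 0))


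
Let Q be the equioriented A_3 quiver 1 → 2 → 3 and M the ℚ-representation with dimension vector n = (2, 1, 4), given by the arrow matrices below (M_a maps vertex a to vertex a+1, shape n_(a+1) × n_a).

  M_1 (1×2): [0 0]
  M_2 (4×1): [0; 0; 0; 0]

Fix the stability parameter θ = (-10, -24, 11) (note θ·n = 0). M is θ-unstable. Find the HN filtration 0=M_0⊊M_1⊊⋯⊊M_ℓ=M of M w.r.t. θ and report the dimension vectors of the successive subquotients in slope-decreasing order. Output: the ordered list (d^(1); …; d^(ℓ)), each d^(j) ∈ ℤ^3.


Interval decomposition of M: I[1,1]^2, I[2,2], I[3,3]^4.
HN type (ℓ=3): μ^(1)=11; μ^(2)=-10; μ^(3)=-24

((0, 0, 4); (2, 0, 0); (0, 1, 0))


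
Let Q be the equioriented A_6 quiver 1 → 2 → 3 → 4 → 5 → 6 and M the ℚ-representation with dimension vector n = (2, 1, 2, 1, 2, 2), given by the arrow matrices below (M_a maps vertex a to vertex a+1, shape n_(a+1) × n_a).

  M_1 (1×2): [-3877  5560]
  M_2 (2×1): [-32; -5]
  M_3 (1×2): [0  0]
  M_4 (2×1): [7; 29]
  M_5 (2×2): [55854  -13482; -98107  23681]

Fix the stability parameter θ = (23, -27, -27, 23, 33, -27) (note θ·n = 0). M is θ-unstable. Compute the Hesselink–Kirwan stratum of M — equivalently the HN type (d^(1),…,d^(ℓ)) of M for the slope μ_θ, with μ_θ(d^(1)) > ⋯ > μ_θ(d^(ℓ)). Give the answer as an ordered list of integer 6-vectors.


Interval decomposition of M: I[1,1], I[1,3], I[3,3], I[4,5], I[5,6], I[6,6].
HN type (ℓ=5): μ^(1)=33; μ^(2)=23; μ^(3)=3; μ^(4)=-31/3; μ^(5)=-27

((0, 0, 0, 0, 1, 0); (1, 0, 0, 1, 0, 0); (0, 0, 0, 0, 1, 1); (1, 1, 1, 0, 0, 0); (0, 0, 1, 0, 0, 1))


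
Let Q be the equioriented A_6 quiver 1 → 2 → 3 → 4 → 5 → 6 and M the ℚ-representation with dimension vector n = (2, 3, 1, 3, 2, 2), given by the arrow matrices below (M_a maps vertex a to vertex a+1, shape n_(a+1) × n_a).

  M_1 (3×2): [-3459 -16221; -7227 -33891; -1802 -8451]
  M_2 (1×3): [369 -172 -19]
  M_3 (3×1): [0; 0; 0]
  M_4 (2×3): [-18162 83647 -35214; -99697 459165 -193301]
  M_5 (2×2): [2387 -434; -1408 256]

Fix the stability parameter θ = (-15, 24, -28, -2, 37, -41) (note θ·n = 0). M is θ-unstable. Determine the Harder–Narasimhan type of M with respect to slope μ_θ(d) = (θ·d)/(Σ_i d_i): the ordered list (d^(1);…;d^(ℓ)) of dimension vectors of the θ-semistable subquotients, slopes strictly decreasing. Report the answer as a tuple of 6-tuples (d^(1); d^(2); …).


Via rank(M_{q-1}∘⋯∘M_p): M ≅ I[1,2], I[1,3], I[2,2], I[4,4], I[4,5], I[4,6], I[6,6].
μ_θ-semistable layers: μ^(1)=37; μ^(2)=24; μ^(3)=-2; μ^(4)=-15; μ^(5)=-41

((0, 0, 0, 0, 1, 0); (0, 2, 0, 0, 0, 0); (0, 1, 1, 3, 1, 1); (2, 0, 0, 0, 0, 0); (0, 0, 0, 0, 0, 1))


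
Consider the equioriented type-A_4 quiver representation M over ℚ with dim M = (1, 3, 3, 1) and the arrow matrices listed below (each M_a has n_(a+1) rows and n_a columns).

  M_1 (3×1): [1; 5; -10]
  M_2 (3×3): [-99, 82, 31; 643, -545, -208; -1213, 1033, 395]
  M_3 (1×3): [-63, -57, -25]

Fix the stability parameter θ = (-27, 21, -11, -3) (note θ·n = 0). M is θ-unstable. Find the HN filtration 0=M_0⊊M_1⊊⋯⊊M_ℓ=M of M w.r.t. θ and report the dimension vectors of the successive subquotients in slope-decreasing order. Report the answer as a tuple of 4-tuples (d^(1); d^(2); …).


Barcode: M ≅ I[1,4], I[2,3]^2. HN layers by μ_θ (3 steps, strictly decreasing):
  μ^(1)=5; μ^(2)=7/3; μ^(3)=-27

((0, 2, 2, 0); (0, 1, 1, 1); (1, 0, 0, 0))


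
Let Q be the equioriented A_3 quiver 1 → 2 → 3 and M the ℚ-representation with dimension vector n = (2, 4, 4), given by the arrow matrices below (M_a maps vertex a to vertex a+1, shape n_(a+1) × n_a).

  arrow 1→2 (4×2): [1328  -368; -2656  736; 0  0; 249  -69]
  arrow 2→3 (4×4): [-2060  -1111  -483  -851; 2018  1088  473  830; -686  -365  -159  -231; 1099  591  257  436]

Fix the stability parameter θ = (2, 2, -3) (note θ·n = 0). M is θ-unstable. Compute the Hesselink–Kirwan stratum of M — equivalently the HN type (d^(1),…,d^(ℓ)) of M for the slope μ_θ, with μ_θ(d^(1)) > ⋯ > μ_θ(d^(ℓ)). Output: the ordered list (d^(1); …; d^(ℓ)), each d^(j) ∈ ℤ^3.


Interval decomposition of M: I[1,1], I[1,3], I[2,2], I[2,3]^2, I[3,3].
HN type (ℓ=4): μ^(1)=2; μ^(2)=1/3; μ^(3)=-1/2; μ^(4)=-3

((1, 1, 0); (1, 1, 1); (0, 2, 2); (0, 0, 1))


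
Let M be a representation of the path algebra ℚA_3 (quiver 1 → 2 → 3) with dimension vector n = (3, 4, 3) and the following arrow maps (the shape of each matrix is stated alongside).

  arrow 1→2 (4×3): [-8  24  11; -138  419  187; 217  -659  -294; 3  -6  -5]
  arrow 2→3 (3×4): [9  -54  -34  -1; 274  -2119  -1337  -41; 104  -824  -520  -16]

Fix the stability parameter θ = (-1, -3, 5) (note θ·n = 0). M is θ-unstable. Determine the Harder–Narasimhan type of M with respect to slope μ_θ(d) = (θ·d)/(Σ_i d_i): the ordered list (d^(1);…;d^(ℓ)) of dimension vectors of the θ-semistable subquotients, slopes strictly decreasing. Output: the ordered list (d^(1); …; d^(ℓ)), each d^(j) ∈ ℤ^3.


Via rank(M_{q-1}∘⋯∘M_p): M ≅ I[1,2]^2, I[1,3], I[2,3], I[3,3].
μ_θ-semistable layers: μ^(1)=5; μ^(2)=-2; μ^(3)=-3

((0, 0, 3); (3, 3, 0); (0, 1, 0))


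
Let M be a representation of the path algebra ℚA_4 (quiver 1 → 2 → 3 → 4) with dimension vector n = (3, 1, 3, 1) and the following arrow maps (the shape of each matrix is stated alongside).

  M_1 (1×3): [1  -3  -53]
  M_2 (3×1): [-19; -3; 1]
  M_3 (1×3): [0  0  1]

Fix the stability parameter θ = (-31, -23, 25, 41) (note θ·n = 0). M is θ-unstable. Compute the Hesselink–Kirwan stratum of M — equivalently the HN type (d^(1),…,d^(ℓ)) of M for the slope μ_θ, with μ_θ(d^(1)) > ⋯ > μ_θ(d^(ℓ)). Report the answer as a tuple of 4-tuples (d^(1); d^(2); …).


Via rank(M_{q-1}∘⋯∘M_p): M ≅ I[1,1]^2, I[1,4], I[3,3]^2.
μ_θ-semistable layers: μ^(1)=41; μ^(2)=25; μ^(3)=-23; μ^(4)=-31

((0, 0, 0, 1); (0, 0, 3, 0); (0, 1, 0, 0); (3, 0, 0, 0))


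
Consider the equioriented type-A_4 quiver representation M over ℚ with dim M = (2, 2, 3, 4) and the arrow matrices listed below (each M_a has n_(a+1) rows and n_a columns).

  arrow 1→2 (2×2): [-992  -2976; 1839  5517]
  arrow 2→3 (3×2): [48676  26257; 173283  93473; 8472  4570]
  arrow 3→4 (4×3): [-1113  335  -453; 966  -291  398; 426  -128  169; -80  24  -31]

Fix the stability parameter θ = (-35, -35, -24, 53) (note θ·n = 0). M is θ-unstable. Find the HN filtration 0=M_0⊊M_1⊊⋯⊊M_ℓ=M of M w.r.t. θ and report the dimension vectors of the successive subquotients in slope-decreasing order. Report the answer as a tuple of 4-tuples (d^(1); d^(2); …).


Via rank(M_{q-1}∘⋯∘M_p): M ≅ I[1,1], I[1,4], I[2,4], I[3,4], I[4,4].
μ_θ-semistable layers: μ^(1)=53; μ^(2)=-24; μ^(3)=-35

((0, 0, 0, 4); (0, 0, 3, 0); (2, 2, 0, 0))


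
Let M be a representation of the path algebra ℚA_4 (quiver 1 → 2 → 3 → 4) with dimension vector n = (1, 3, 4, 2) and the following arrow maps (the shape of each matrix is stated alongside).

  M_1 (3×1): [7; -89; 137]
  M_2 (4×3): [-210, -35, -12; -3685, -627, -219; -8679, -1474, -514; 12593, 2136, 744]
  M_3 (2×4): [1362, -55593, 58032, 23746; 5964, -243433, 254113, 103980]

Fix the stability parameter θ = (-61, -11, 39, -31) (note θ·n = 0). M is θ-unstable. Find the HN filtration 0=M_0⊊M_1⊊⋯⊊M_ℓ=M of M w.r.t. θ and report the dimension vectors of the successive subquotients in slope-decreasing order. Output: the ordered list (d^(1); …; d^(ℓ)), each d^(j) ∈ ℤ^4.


Interval decomposition of M: I[1,4], I[2,3], I[2,4], I[3,3].
HN type (ℓ=4): μ^(1)=39; μ^(2)=4; μ^(3)=-11; μ^(4)=-61

((0, 0, 2, 0); (0, 0, 2, 2); (0, 3, 0, 0); (1, 0, 0, 0))
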